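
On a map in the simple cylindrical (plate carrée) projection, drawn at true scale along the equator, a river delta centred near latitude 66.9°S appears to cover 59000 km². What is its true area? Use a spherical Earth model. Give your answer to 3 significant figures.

23100 km²

Plate carrée maps x = Rλ, y = Rφ. The meridian scale is h = 1 and the parallel scale is k = 1/cos φ = sec φ.
Areal scale = h·k = 1 × sec φ; at 66.9°, h = 1.000, k = 2.549, so h·k = 2.549.
True area = apparent / (areal scale) = 59000 / 2.549 ≈ 23100 km².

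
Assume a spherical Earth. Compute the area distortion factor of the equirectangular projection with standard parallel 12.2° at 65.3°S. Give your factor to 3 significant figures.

2.34

With standard parallel φ₀ = 12.2°, the equirectangular projection gives x = Rλ cos φ₀, y = Rφ, so h = 1 and k = cos 12.2° / cos φ.
Areal scale = h·k = 1 × cos φ₀ / cos φ; at 65.3°, h = 1.000, k = 2.339, so h·k = 2.339.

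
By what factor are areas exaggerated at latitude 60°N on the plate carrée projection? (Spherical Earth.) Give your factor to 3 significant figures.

In the plate carrée (x = Rλ, y = Rφ), meridians are true-scale (h = 1) and parallels are stretched by k = sec φ.
Areal scale = h·k = 1 × sec φ; at 60°, h = 1.000, k = 2.000, so h·k = 2.000.

2.00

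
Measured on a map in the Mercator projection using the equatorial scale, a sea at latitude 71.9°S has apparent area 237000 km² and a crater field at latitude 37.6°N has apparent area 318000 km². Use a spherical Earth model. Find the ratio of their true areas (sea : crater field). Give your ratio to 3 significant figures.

Since Mercator area scale is 1/cos²φ, the true area equals the apparent area multiplied by cos²φ.
True area of sea: 237000 × cos²(71.9°) = 237000 × 0.09652 = 22880 km².
True area of crater field: 318000 × cos²(37.6°) = 318000 × 0.6277 = 199600 km².
Ratio = 22880 / 199600 ≈ 0.115.

0.115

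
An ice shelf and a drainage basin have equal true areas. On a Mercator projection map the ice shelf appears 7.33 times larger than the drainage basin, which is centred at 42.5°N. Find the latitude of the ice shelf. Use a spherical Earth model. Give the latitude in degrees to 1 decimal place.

Mercator areal scale is sec²φ, so apparent-area ratio = sec²φ₁ / sec²φ₂ = cos²φ₂ / cos²φ₁.
cos²φ₂ / cos²φ₁ = 7.33  ⇒  cos φ₁ = cos 42.5° / √7.33 = 0.7373/2.707 = 0.2723.
φ₁ = arccos(0.2723) ≈ 74.2°.

74.2°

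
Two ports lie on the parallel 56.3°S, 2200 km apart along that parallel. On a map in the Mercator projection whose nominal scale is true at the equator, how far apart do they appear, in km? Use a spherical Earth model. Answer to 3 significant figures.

Mercator is conformal, so the point scale is isotropic: h = k = sec φ = 1/cos φ.
Along the parallel, k = sec 56.3° = 1/0.5548 = 1.802.
Map distance = 2200 × 1.802 ≈ 3970 km.

3970 km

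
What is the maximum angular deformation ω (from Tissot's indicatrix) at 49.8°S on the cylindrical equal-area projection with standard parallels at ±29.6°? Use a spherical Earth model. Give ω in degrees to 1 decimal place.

33.6°

A cylindrical equal-area projection with standard parallel φ₀ has meridian scale h = cos φ / cos φ₀ and parallel scale k = cos φ₀ / cos φ (so areas are preserved, h·k = 1).
At 49.8°: h = 0.7423, k = 1.347; principal scales a = 1.347, b = 0.7423.
sin(ω/2) = (a − b)/(a + b) = 0.6048/2.089 = 0.2894, so ω = 2 arcsin(0.2894) ≈ 33.6°.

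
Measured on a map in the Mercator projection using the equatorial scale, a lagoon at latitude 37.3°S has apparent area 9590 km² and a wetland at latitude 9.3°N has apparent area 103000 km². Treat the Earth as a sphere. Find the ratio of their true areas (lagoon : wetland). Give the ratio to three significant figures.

0.0605

Since Mercator area scale is 1/cos²φ, the true area equals the apparent area multiplied by cos²φ.
True area of lagoon: 9590 × cos²(37.3°) = 9590 × 0.6328 = 6068 km².
True area of wetland: 103000 × cos²(9.3°) = 103000 × 0.9739 = 100300 km².
Ratio = 6068 / 100300 ≈ 0.0605.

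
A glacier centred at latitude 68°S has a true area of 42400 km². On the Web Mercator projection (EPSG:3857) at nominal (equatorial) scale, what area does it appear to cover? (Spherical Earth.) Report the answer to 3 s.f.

302000 km²

The Mercator projection is conformal; its linear scale factor is the same in every direction and equals sec φ = 1/cos φ.
Areal scale = k² = sec²φ = 1/cos²(68°) = 1/0.3746² = 7.126.
Apparent area = 42400 × 7.126 ≈ 302000 km².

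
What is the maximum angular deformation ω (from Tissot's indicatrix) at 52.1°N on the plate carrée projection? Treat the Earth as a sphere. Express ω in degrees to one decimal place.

27.6°

For the equirectangular projection with φ₀ = 0 (plate carrée), h = 1 along meridians and k = sec φ along parallels.
At 52.1°: h = 1.000, k = 1.628; principal scales a = 1.628, b = 1.000.
sin(ω/2) = (a − b)/(a + b) = 0.6279/2.628 = 0.2389, so ω = 2 arcsin(0.2389) ≈ 27.6°.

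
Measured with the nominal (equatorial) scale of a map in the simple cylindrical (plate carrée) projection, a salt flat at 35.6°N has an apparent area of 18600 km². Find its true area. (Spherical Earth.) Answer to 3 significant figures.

15100 km²

Plate carrée maps x = Rλ, y = Rφ. The meridian scale is h = 1 and the parallel scale is k = 1/cos φ = sec φ.
Areal scale = h·k = 1 × sec φ; at 35.6°, h = 1.000, k = 1.230, so h·k = 1.230.
True area = apparent / (areal scale) = 18600 / 1.230 ≈ 15100 km².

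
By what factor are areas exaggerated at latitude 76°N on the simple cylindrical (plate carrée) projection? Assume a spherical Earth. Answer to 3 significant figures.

For the equirectangular projection with φ₀ = 0 (plate carrée), h = 1 along meridians and k = sec φ along parallels.
Areal scale = h·k = 1 × sec φ; at 76°, h = 1.000, k = 4.134, so h·k = 4.134.

4.13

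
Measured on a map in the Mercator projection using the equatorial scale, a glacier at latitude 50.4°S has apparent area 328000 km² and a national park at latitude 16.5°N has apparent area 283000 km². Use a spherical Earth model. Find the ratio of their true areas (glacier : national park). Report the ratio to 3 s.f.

0.512

Mercator's areal exaggeration is sec²φ; hence true area = (apparent area) · cos²φ.
True area of glacier: 328000 × cos²(50.4°) = 328000 × 0.4063 = 133300 km².
True area of national park: 283000 × cos²(16.5°) = 283000 × 0.9193 = 260200 km².
Ratio = 133300 / 260200 ≈ 0.512.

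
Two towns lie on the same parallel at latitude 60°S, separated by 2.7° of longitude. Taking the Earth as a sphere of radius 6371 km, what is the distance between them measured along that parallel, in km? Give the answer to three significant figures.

Arc length along a parallel = R cos φ · Δλ (with Δλ in radians).
= 6371 × cos 60° × (2.7° × π/180) = 6371 × 0.5000 × 0.04712 ≈ 150 km.

150 km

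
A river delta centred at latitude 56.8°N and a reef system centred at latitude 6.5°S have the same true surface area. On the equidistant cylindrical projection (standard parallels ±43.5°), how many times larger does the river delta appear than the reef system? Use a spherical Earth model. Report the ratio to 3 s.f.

1.81

In the equirectangular projection with standard parallel φ₀ = 43.5° (x = Rλ cos φ₀, y = Rφ), meridians are true-scale (h = 1) and the parallel scale is k = cos φ₀ / cos φ.
Areal scale at 56.8°: h·k = 1.000 × 1.325 = 1.325.
Areal scale at 6.5°: h·k = 1.000 × 0.7301 = 0.7301.
Ratio = 1.325/0.7301 ≈ 1.81.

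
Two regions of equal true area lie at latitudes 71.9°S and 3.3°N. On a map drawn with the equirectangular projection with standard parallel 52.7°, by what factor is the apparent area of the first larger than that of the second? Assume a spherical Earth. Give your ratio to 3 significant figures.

3.21

With standard parallel φ₀ = 52.7°, the equirectangular projection gives x = Rλ cos φ₀, y = Rφ, so h = 1 and k = cos 52.7° / cos φ.
Areal scale at 71.9°: h·k = 1.000 × 1.951 = 1.951.
Areal scale at 3.3°: h·k = 1.000 × 0.6070 = 0.6070.
Ratio = 1.951/0.6070 ≈ 3.21.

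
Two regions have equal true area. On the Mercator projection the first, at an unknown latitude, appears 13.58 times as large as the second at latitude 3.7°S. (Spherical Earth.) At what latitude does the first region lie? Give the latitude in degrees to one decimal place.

74.3°

For equal true areas on Mercator, apparent areas scale as sec²φ, so the ratio is cos²φ₂ / cos²φ₁.
cos²φ₂ / cos²φ₁ = 13.58  ⇒  cos φ₁ = cos 3.7° / √13.58 = 0.9979/3.685 = 0.2708.
φ₁ = arccos(0.2708) ≈ 74.3°.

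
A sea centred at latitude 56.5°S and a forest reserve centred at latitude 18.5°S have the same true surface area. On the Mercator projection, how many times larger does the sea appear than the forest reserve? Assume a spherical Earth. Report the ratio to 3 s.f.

2.95

Mercator is conformal with k = sec φ, so areal scale = k² = sec²φ.
At 56.5°: sec²(56.5°) = 1/0.5519² = 3.283.
At 18.5°: sec²(18.5°) = 1/0.9483² = 1.112.
Ratio = 3.283/1.112 = cos²(18.5°)/cos²(56.5°) ≈ 2.95.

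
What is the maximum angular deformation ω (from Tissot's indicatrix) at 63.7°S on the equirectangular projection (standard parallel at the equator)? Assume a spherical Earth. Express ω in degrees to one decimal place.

For the equirectangular projection with φ₀ = 0 (plate carrée), h = 1 along meridians and k = sec φ along parallels.
At 63.7°: h = 1.000, k = 2.257; principal scales a = 2.257, b = 1.000.
sin(ω/2) = (a − b)/(a + b) = 1.257/3.257 = 0.3859, so ω = 2 arcsin(0.3859) ≈ 45.4°.

45.4°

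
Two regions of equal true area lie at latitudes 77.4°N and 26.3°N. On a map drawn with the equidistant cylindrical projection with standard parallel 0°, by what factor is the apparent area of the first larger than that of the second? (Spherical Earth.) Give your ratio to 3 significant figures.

In the plate carrée (x = Rλ, y = Rφ), meridians are true-scale (h = 1) and parallels are stretched by k = sec φ.
Areal scale at 77.4°: h·k = 1.000 × 4.584 = 4.584.
Areal scale at 26.3°: h·k = 1.000 × 1.115 = 1.115.
Ratio = 4.584/1.115 ≈ 4.11.

4.11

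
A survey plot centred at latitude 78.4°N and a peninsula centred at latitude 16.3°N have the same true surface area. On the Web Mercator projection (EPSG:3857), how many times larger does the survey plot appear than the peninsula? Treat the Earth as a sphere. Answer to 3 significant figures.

22.8

Mercator areal scale is sec²φ.
At 78.4°: sec²(78.4°) = 1/0.2011² = 24.73.
At 16.3°: sec²(16.3°) = 1/0.9598² = 1.086.
Ratio = 24.73/1.086 = cos²(16.3°)/cos²(78.4°) ≈ 22.8.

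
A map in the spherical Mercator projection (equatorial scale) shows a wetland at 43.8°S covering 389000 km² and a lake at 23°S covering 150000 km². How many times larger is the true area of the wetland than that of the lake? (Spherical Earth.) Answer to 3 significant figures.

On Mercator the areal scale is sec²φ, so true area = apparent × cos²φ.
True area of wetland: 389000 × cos²(43.8°) = 389000 × 0.5209 = 202600 km².
True area of lake: 150000 × cos²(23°) = 150000 × 0.8473 = 127100 km².
Ratio = 202600 / 127100 ≈ 1.59.

1.59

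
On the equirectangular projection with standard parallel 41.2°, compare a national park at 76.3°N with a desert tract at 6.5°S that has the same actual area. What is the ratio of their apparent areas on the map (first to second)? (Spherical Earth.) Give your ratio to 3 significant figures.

4.20

With standard parallel φ₀ = 41.2°, the equirectangular projection gives x = Rλ cos φ₀, y = Rφ, so h = 1 and k = cos 41.2° / cos φ.
Areal scale at 76.3°: h·k = 1.000 × 3.177 = 3.177.
Areal scale at 6.5°: h·k = 1.000 × 0.7573 = 0.7573.
Ratio = 3.177/0.7573 ≈ 4.20.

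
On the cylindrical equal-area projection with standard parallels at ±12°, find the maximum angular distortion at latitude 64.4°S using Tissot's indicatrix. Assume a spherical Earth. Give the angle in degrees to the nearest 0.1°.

Cylindrical equal-area (φ₀ = 12°): h = cos φ / cos 12° along meridians, k = cos 12° / cos φ along parallels; h·k = 1.
At 64.4°: h = 0.4417, k = 2.264; principal scales a = 2.264, b = 0.4417.
sin(ω/2) = (a − b)/(a + b) = 1.822/2.706 = 0.6735, so ω = 2 arcsin(0.6735) ≈ 84.7°.

84.7°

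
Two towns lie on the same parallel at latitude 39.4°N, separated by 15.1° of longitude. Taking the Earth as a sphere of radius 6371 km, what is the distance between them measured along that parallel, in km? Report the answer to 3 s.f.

Arc length along a parallel = R cos φ · Δλ (with Δλ in radians).
= 6371 × cos 39.4° × (15.1° × π/180) = 6371 × 0.7727 × 0.2635 ≈ 1300 km.

1300 km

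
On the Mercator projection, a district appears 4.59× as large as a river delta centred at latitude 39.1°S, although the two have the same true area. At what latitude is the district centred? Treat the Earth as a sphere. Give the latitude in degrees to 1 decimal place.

68.8°

For equal true areas on Mercator, apparent areas scale as sec²φ, so the ratio is cos²φ₂ / cos²φ₁.
cos²φ₂ / cos²φ₁ = 4.59  ⇒  cos φ₁ = cos 39.1° / √4.59 = 0.7760/2.142 = 0.3622.
φ₁ = arccos(0.3622) ≈ 68.8°.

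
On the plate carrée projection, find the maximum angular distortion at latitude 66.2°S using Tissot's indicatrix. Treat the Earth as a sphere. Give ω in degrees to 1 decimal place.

50.3°

In the plate carrée (x = Rλ, y = Rφ), meridians are true-scale (h = 1) and parallels are stretched by k = sec φ.
At 66.2°: h = 1.000, k = 2.478; principal scales a = 2.478, b = 1.000.
sin(ω/2) = (a − b)/(a + b) = 1.478/3.478 = 0.4250, so ω = 2 arcsin(0.4250) ≈ 50.3°.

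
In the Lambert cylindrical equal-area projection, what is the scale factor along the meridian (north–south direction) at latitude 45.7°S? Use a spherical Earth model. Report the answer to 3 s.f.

The Lambert cylindrical equal-area projection is the cylindrical equal-area projection with its standard parallel at the equator (φ₀ = 0). Cylindrical equal-area (φ₀ = 0°): h = cos φ / cos 0° along meridians, k = cos 0° / cos φ along parallels; h·k = 1.
h = cos 45.7° / cos 0° = 0.6984/1.000 = 0.6984.

0.698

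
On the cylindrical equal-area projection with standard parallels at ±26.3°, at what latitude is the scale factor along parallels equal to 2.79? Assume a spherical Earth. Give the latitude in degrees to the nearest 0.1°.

A cylindrical equal-area projection with standard parallel φ₀ has meridian scale h = cos φ / cos φ₀ and parallel scale k = cos φ₀ / cos φ (so areas are preserved, h·k = 1).
k = cos φ₀ / cos φ = 2.79  ⇒  cos φ = cos 26.3° / 2.79 = 0.3213.
φ = arccos(0.3213) ≈ 71.3°.

71.3°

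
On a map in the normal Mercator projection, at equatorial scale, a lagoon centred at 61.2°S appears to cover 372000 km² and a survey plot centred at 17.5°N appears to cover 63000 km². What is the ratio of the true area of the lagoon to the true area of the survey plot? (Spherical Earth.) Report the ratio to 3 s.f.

Mercator's areal exaggeration is sec²φ; hence true area = (apparent area) · cos²φ.
True area of lagoon: 372000 × cos²(61.2°) = 372000 × 0.2321 = 86340 km².
True area of survey plot: 63000 × cos²(17.5°) = 63000 × 0.9096 = 57300 km².
Ratio = 86340 / 57300 ≈ 1.51.

1.51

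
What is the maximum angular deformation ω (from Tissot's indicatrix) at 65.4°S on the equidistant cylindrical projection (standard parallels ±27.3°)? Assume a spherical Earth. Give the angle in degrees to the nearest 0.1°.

42.4°

In the equirectangular projection with standard parallel φ₀ = 27.3° (x = Rλ cos φ₀, y = Rφ), meridians are true-scale (h = 1) and the parallel scale is k = cos φ₀ / cos φ.
At 65.4°: h = 1.000, k = 2.135; principal scales a = 2.135, b = 1.000.
sin(ω/2) = (a − b)/(a + b) = 1.135/3.135 = 0.3620, so ω = 2 arcsin(0.3620) ≈ 42.4°.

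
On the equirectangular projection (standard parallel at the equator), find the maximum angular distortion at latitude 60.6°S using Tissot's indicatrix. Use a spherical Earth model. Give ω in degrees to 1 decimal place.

In the plate carrée (x = Rλ, y = Rφ), meridians are true-scale (h = 1) and parallels are stretched by k = sec φ.
At 60.6°: h = 1.000, k = 2.037; principal scales a = 2.037, b = 1.000.
sin(ω/2) = (a − b)/(a + b) = 1.037/3.037 = 0.3415, so ω = 2 arcsin(0.3415) ≈ 39.9°.

39.9°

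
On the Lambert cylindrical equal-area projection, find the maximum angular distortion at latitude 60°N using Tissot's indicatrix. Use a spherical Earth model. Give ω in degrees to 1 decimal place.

The Lambert cylindrical equal-area projection is the cylindrical equal-area projection with its standard parallel at the equator (φ₀ = 0). A cylindrical equal-area projection with standard parallel φ₀ has meridian scale h = cos φ / cos φ₀ and parallel scale k = cos φ₀ / cos φ (so areas are preserved, h·k = 1).
At 60°: h = 0.5000, k = 2.000; principal scales a = 2.000, b = 0.5000.
sin(ω/2) = (a − b)/(a + b) = 1.500/2.500 = 0.6000, so ω = 2 arcsin(0.6000) ≈ 73.7°.

73.7°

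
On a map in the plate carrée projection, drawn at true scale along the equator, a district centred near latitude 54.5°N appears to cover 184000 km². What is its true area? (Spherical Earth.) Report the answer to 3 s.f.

107000 km²

Plate carrée maps x = Rλ, y = Rφ. The meridian scale is h = 1 and the parallel scale is k = 1/cos φ = sec φ.
Areal scale = h·k = 1 × sec φ; at 54.5°, h = 1.000, k = 1.722, so h·k = 1.722.
True area = apparent / (areal scale) = 184000 / 1.722 ≈ 107000 km².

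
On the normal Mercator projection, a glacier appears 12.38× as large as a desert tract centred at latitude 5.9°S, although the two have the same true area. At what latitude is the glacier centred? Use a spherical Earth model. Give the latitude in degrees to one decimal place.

On Mercator, (apparent₁)/(apparent₂) = sec²φ₁ / sec²φ₂ when true areas are equal.
cos²φ₂ / cos²φ₁ = 12.38  ⇒  cos φ₁ = cos 5.9° / √12.38 = 0.9947/3.519 = 0.2827.
φ₁ = arccos(0.2827) ≈ 73.6°.

73.6°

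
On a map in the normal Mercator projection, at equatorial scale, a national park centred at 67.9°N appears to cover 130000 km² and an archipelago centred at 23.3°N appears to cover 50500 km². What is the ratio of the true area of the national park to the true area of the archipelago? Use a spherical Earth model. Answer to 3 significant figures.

0.432

Mercator's areal exaggeration is sec²φ; hence true area = (apparent area) · cos²φ.
True area of national park: 130000 × cos²(67.9°) = 130000 × 0.1415 = 18400 km².
True area of archipelago: 50500 × cos²(23.3°) = 50500 × 0.8435 = 42600 km².
Ratio = 18400 / 42600 ≈ 0.432.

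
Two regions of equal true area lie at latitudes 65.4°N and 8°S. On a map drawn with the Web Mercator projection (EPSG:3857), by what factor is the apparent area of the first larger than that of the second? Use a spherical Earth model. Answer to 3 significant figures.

Mercator is conformal with k = sec φ, so areal scale = k² = sec²φ.
At 65.4°: sec²(65.4°) = 1/0.4163² = 5.771.
At 8°: sec²(8°) = 1/0.9903² = 1.020.
Ratio = 5.771/1.020 = cos²(8°)/cos²(65.4°) ≈ 5.66.

5.66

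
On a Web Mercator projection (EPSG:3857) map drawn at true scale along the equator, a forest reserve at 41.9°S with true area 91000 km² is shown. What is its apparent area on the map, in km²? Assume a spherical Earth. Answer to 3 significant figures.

164000 km²

The Mercator projection is conformal; its linear scale factor is the same in every direction and equals sec φ = 1/cos φ.
Areal scale = k² = sec²φ = 1/cos²(41.9°) = 1/0.7443² = 1.805.
Apparent area = 91000 × 1.805 ≈ 164000 km².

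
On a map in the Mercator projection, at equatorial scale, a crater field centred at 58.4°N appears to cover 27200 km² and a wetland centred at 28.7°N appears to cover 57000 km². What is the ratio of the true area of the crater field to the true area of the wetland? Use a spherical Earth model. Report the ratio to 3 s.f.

0.170

Mercator's areal exaggeration is sec²φ; hence true area = (apparent area) · cos²φ.
True area of crater field: 27200 × cos²(58.4°) = 27200 × 0.2746 = 7468 km².
True area of wetland: 57000 × cos²(28.7°) = 57000 × 0.7694 = 43850 km².
Ratio = 7468 / 43850 ≈ 0.170.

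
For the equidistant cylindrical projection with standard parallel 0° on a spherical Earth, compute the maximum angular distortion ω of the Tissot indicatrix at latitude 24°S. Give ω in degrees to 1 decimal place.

Plate carrée maps x = Rλ, y = Rφ. The meridian scale is h = 1 and the parallel scale is k = 1/cos φ = sec φ.
At 24°: h = 1.000, k = 1.095; principal scales a = 1.095, b = 1.000.
sin(ω/2) = (a − b)/(a + b) = 0.09464/2.095 = 0.04518, so ω = 2 arcsin(0.04518) ≈ 5.2°.

5.2°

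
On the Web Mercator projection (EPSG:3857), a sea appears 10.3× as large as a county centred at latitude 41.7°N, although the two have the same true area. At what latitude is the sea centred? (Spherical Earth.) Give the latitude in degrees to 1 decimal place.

On Mercator, (apparent₁)/(apparent₂) = sec²φ₁ / sec²φ₂ when true areas are equal.
cos²φ₂ / cos²φ₁ = 10.3  ⇒  cos φ₁ = cos 41.7° / √10.3 = 0.7466/3.209 = 0.2326.
φ₁ = arccos(0.2326) ≈ 76.5°.

76.5°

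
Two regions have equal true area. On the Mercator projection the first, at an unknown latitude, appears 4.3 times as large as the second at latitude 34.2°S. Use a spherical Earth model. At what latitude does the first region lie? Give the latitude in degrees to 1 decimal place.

66.5°

For equal true areas on Mercator, apparent areas scale as sec²φ, so the ratio is cos²φ₂ / cos²φ₁.
cos²φ₂ / cos²φ₁ = 4.3  ⇒  cos φ₁ = cos 34.2° / √4.3 = 0.8271/2.074 = 0.3989.
φ₁ = arccos(0.3989) ≈ 66.5°.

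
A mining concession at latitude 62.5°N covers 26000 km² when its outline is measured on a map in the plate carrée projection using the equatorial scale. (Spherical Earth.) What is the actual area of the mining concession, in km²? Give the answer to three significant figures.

12000 km²

In the plate carrée (x = Rλ, y = Rφ), meridians are true-scale (h = 1) and parallels are stretched by k = sec φ.
Areal scale = h·k = 1 × sec φ; at 62.5°, h = 1.000, k = 2.166, so h·k = 2.166.
True area = apparent / (areal scale) = 26000 / 2.166 ≈ 12000 km².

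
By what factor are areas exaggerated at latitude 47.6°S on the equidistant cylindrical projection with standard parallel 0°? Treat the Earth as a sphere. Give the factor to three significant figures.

Plate carrée maps x = Rλ, y = Rφ. The meridian scale is h = 1 and the parallel scale is k = 1/cos φ = sec φ.
Areal scale = h·k = 1 × sec φ; at 47.6°, h = 1.000, k = 1.483, so h·k = 1.483.

1.48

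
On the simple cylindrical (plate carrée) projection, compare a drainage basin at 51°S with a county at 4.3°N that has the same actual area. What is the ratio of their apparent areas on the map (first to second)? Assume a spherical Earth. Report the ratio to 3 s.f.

1.58

In the plate carrée (x = Rλ, y = Rφ), meridians are true-scale (h = 1) and parallels are stretched by k = sec φ.
Areal scale at 51°: h·k = 1.000 × 1.589 = 1.589.
Areal scale at 4.3°: h·k = 1.000 × 1.003 = 1.003.
Ratio = 1.589/1.003 ≈ 1.58.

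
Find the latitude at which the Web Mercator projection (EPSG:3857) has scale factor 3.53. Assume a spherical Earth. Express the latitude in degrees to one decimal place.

73.5°

Mercator scale is k = sec φ = 1/cos φ.
1/cos φ = 3.53  ⇒  cos φ = 0.2833  ⇒  φ = arccos(0.2833) ≈ 73.5°.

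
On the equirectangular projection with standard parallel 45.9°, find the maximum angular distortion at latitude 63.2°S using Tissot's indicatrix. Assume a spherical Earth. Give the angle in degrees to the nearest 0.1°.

With standard parallel φ₀ = 45.9°, the equirectangular projection gives x = Rλ cos φ₀, y = Rφ, so h = 1 and k = cos 45.9° / cos φ.
At 63.2°: h = 1.000, k = 1.543; principal scales a = 1.543, b = 1.000.
sin(ω/2) = (a − b)/(a + b) = 0.5435/2.543 = 0.2137, so ω = 2 arcsin(0.2137) ≈ 24.7°.

24.7°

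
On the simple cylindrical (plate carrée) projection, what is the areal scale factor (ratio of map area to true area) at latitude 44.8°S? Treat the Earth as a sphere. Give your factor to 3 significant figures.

For the equirectangular projection with φ₀ = 0 (plate carrée), h = 1 along meridians and k = sec φ along parallels.
Areal scale = h·k = 1 × sec φ; at 44.8°, h = 1.000, k = 1.409, so h·k = 1.409.

1.41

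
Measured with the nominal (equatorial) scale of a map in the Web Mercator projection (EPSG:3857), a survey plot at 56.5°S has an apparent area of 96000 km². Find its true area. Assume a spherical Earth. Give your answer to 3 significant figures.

29200 km²

Mercator is conformal, so the point scale is isotropic: h = k = sec φ = 1/cos φ.
Areal scale = k² = sec²φ = 1/cos²(56.5°) = 1/0.5519² = 3.283.
True area = apparent / (areal scale) = 96000 / 3.283 ≈ 29200 km².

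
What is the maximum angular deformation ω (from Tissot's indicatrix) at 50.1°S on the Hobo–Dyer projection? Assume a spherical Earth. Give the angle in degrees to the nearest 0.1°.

24.2°

Hobo–Dyer is a cylindrical equal-area projection with standard parallels at ±37.5°. For cylindrical equal-area with standard parallel φ₀, h = cos φ / cos φ₀ and k = cos φ₀ / cos φ, so h·k = 1.
At 50.1°: h = 0.8085, k = 1.237; principal scales a = 1.237, b = 0.8085.
sin(ω/2) = (a − b)/(a + b) = 0.4283/2.045 = 0.2094, so ω = 2 arcsin(0.2094) ≈ 24.2°.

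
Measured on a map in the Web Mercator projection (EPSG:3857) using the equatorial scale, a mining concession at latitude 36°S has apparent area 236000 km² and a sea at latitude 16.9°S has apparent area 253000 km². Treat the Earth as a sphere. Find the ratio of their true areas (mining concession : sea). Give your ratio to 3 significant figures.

On Mercator the areal scale is sec²φ, so true area = apparent × cos²φ.
True area of mining concession: 236000 × cos²(36°) = 236000 × 0.6545 = 154500 km².
True area of sea: 253000 × cos²(16.9°) = 253000 × 0.9155 = 231600 km².
Ratio = 154500 / 231600 ≈ 0.667.

0.667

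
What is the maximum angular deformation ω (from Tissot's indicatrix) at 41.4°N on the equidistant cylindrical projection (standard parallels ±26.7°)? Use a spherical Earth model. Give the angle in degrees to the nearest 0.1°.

The equidistant cylindrical projection with φ₀ = 26.7° has h = 1 (meridians true) and k = cos φ₀ / cos φ along parallels.
At 41.4°: h = 1.000, k = 1.191; principal scales a = 1.191, b = 1.000.
sin(ω/2) = (a − b)/(a + b) = 0.1910/2.191 = 0.08717, so ω = 2 arcsin(0.08717) ≈ 10.0°.

10.0°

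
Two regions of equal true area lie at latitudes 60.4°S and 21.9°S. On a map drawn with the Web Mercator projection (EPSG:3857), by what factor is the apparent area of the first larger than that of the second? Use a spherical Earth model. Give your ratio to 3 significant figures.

3.53

Mercator is conformal with k = sec φ, so areal scale = k² = sec²φ.
At 60.4°: sec²(60.4°) = 1/0.4939² = 4.099.
At 21.9°: sec²(21.9°) = 1/0.9278² = 1.162.
Ratio = 4.099/1.162 = cos²(21.9°)/cos²(60.4°) ≈ 3.53.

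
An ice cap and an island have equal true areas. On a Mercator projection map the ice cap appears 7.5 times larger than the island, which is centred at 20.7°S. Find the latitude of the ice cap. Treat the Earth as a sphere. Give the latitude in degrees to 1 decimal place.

On Mercator, (apparent₁)/(apparent₂) = sec²φ₁ / sec²φ₂ when true areas are equal.
cos²φ₂ / cos²φ₁ = 7.5  ⇒  cos φ₁ = cos 20.7° / √7.5 = 0.9354/2.739 = 0.3416.
φ₁ = arccos(0.3416) ≈ 70.0°.

70.0°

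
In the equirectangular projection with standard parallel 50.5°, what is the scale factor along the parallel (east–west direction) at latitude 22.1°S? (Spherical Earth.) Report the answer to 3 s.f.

In the equirectangular projection with standard parallel φ₀ = 50.5° (x = Rλ cos φ₀, y = Rφ), meridians are true-scale (h = 1) and the parallel scale is k = cos φ₀ / cos φ.
k = cos 50.5° / cos 22.1° = 0.6361/0.9265 = 0.6865.

0.687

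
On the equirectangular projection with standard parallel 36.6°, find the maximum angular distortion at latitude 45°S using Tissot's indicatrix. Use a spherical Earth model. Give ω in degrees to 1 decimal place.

With standard parallel φ₀ = 36.6°, the equirectangular projection gives x = Rλ cos φ₀, y = Rφ, so h = 1 and k = cos 36.6° / cos φ.
At 45°: h = 1.000, k = 1.135; principal scales a = 1.135, b = 1.000.
sin(ω/2) = (a − b)/(a + b) = 0.1354/2.135 = 0.06339, so ω = 2 arcsin(0.06339) ≈ 7.3°.

7.3°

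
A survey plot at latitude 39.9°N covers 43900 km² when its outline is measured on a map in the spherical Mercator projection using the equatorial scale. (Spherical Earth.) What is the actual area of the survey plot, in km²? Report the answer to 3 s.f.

The Mercator projection is conformal; its linear scale factor is the same in every direction and equals sec φ = 1/cos φ.
Areal scale = k² = sec²φ = 1/cos²(39.9°) = 1/0.7672² = 1.699.
True area = apparent / (areal scale) = 43900 / 1.699 ≈ 25800 km².

25800 km²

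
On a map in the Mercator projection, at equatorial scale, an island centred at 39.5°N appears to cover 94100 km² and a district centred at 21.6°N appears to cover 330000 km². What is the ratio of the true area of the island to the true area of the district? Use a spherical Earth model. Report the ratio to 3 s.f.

0.196

Since Mercator area scale is 1/cos²φ, the true area equals the apparent area multiplied by cos²φ.
True area of island: 94100 × cos²(39.5°) = 94100 × 0.5954 = 56030 km².
True area of district: 330000 × cos²(21.6°) = 330000 × 0.8645 = 285300 km².
Ratio = 56030 / 285300 ≈ 0.196.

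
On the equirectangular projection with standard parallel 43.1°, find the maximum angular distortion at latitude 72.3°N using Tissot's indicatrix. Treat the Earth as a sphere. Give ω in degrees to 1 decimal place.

48.7°

The equidistant cylindrical projection with φ₀ = 43.1° has h = 1 (meridians true) and k = cos φ₀ / cos φ along parallels.
At 72.3°: h = 1.000, k = 2.402; principal scales a = 2.402, b = 1.000.
sin(ω/2) = (a − b)/(a + b) = 1.402/3.402 = 0.4120, so ω = 2 arcsin(0.4120) ≈ 48.7°.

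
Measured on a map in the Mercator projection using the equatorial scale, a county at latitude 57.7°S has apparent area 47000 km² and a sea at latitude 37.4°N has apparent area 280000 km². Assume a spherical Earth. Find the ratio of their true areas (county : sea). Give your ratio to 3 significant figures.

Since Mercator area scale is 1/cos²φ, the true area equals the apparent area multiplied by cos²φ.
True area of county: 47000 × cos²(57.7°) = 47000 × 0.2855 = 13420 km².
True area of sea: 280000 × cos²(37.4°) = 280000 × 0.6311 = 176700 km².
Ratio = 13420 / 176700 ≈ 0.0759.

0.0759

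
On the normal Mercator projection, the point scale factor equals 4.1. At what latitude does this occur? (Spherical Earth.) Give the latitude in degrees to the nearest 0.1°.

75.9°

Mercator scale is k = sec φ = 1/cos φ.
1/cos φ = 4.1  ⇒  cos φ = 0.2439  ⇒  φ = arccos(0.2439) ≈ 75.9°.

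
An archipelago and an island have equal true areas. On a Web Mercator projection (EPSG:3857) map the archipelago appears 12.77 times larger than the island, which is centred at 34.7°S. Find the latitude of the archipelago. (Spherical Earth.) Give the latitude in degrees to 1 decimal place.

76.7°

For equal true areas on Mercator, apparent areas scale as sec²φ, so the ratio is cos²φ₂ / cos²φ₁.
cos²φ₂ / cos²φ₁ = 12.77  ⇒  cos φ₁ = cos 34.7° / √12.77 = 0.8221/3.574 = 0.2301.
φ₁ = arccos(0.2301) ≈ 76.7°.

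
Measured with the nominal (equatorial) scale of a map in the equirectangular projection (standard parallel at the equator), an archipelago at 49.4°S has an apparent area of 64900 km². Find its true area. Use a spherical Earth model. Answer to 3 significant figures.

Plate carrée maps x = Rλ, y = Rφ. The meridian scale is h = 1 and the parallel scale is k = 1/cos φ = sec φ.
Areal scale = h·k = 1 × sec φ; at 49.4°, h = 1.000, k = 1.537, so h·k = 1.537.
True area = apparent / (areal scale) = 64900 / 1.537 ≈ 42200 km².

42200 km²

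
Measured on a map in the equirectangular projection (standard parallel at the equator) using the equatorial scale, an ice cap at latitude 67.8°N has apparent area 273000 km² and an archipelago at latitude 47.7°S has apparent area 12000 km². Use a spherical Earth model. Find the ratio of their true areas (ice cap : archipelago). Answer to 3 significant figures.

12.8

On the plate carrée, areal scale = h·k = 1 × sec φ, so true area = apparent × cos φ.
True area of ice cap: 273000 × cos(67.8°) = 273000 × 0.3778 = 103200 km².
True area of archipelago: 12000 × cos(47.7°) = 12000 × 0.6730 = 8076 km².
Ratio = 103200 / 8076 ≈ 12.8.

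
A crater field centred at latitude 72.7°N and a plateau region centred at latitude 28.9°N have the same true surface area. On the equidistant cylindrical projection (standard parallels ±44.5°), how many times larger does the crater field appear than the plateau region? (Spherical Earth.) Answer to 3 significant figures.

2.94

In the equirectangular projection with standard parallel φ₀ = 44.5° (x = Rλ cos φ₀, y = Rφ), meridians are true-scale (h = 1) and the parallel scale is k = cos φ₀ / cos φ.
Areal scale at 72.7°: h·k = 1.000 × 2.398 = 2.398.
Areal scale at 28.9°: h·k = 1.000 × 0.8147 = 0.8147.
Ratio = 2.398/0.8147 ≈ 2.94.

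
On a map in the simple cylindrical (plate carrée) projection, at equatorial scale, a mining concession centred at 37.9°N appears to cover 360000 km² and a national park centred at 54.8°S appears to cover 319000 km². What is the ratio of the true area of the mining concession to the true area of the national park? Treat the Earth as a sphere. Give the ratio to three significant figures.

Plate carrée has h = 1 and k = sec φ, giving areal scale sec φ; true area = (apparent area) · cos φ.
True area of mining concession: 360000 × cos(37.9°) = 360000 × 0.7891 = 284100 km².
True area of national park: 319000 × cos(54.8°) = 319000 × 0.5764 = 183900 km².
Ratio = 284100 / 183900 ≈ 1.54.

1.54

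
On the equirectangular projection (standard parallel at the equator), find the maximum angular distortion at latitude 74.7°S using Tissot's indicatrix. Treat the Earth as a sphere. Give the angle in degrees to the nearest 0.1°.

In the plate carrée (x = Rλ, y = Rφ), meridians are true-scale (h = 1) and parallels are stretched by k = sec φ.
At 74.7°: h = 1.000, k = 3.790; principal scales a = 3.790, b = 1.000.
sin(ω/2) = (a − b)/(a + b) = 2.790/4.790 = 0.5824, so ω = 2 arcsin(0.5824) ≈ 71.2°.

71.2°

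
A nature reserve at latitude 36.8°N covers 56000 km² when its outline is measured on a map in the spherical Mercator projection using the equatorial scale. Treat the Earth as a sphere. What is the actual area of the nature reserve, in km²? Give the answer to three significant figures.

For Mercator, h = k = sec φ (a conformal cylindrical projection has a single point scale, 1/cos φ).
Areal scale = k² = sec²φ = 1/cos²(36.8°) = 1/0.8007² = 1.560.
True area = apparent / (areal scale) = 56000 / 1.560 ≈ 35900 km².

35900 km²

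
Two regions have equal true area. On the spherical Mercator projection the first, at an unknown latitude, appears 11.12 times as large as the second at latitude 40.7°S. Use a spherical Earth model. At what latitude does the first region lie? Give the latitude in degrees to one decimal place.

Mercator areal scale is sec²φ, so apparent-area ratio = sec²φ₁ / sec²φ₂ = cos²φ₂ / cos²φ₁.
cos²φ₂ / cos²φ₁ = 11.12  ⇒  cos φ₁ = cos 40.7° / √11.12 = 0.7581/3.335 = 0.2273.
φ₁ = arccos(0.2273) ≈ 76.9°.

76.9°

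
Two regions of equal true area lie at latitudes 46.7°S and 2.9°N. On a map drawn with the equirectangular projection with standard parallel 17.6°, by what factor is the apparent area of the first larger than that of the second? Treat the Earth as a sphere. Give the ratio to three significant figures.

1.46

The equidistant cylindrical projection with φ₀ = 17.6° has h = 1 (meridians true) and k = cos φ₀ / cos φ along parallels.
Areal scale at 46.7°: h·k = 1.000 × 1.390 = 1.390.
Areal scale at 2.9°: h·k = 1.000 × 0.9544 = 0.9544.
Ratio = 1.390/0.9544 ≈ 1.46.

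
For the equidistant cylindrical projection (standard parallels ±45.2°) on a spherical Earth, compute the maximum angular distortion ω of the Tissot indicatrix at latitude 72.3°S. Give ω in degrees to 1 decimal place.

The equidistant cylindrical projection with φ₀ = 45.2° has h = 1 (meridians true) and k = cos φ₀ / cos φ along parallels.
At 72.3°: h = 1.000, k = 2.318; principal scales a = 2.318, b = 1.000.
sin(ω/2) = (a − b)/(a + b) = 1.318/3.318 = 0.3972, so ω = 2 arcsin(0.3972) ≈ 46.8°.

46.8°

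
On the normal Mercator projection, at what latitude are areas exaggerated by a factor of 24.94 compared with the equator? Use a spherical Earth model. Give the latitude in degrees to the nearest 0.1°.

78.4°

Mercator areal scale is sec²φ.
sec²φ = 24.94  ⇒  cos²φ = 0.04010  ⇒  cos φ = 0.2002.
φ = arccos(0.2002) ≈ 78.4°.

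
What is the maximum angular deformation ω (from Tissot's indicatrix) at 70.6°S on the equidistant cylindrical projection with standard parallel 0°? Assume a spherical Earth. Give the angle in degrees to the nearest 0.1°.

60.2°

In the plate carrée (x = Rλ, y = Rφ), meridians are true-scale (h = 1) and parallels are stretched by k = sec φ.
At 70.6°: h = 1.000, k = 3.011; principal scales a = 3.011, b = 1.000.
sin(ω/2) = (a − b)/(a + b) = 2.011/4.011 = 0.5013, so ω = 2 arcsin(0.5013) ≈ 60.2°.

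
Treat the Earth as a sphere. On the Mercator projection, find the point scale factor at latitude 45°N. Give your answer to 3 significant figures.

Mercator is conformal, so the point scale is isotropic: h = k = sec φ = 1/cos φ.
k = 1/cos 45° = 1/0.7071 = 1.414.

1.41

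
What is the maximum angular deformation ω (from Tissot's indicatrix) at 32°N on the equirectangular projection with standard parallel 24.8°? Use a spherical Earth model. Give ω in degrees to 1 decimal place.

3.9°

With standard parallel φ₀ = 24.8°, the equirectangular projection gives x = Rλ cos φ₀, y = Rφ, so h = 1 and k = cos 24.8° / cos φ.
At 32°: h = 1.000, k = 1.070; principal scales a = 1.070, b = 1.000.
sin(ω/2) = (a − b)/(a + b) = 0.07043/2.070 = 0.03402, so ω = 2 arcsin(0.03402) ≈ 3.9°.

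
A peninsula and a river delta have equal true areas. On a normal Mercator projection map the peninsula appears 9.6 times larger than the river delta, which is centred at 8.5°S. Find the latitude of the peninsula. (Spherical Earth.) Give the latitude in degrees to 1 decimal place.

For equal true areas on Mercator, apparent areas scale as sec²φ, so the ratio is cos²φ₂ / cos²φ₁.
cos²φ₂ / cos²φ₁ = 9.6  ⇒  cos φ₁ = cos 8.5° / √9.6 = 0.9890/3.098 = 0.3192.
φ₁ = arccos(0.3192) ≈ 71.4°.

71.4°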